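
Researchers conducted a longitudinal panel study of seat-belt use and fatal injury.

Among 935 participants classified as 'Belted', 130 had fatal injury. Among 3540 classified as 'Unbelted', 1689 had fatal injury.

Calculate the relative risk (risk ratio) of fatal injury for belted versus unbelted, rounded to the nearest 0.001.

0.291

From the description: a = 130, b = 805, c = 1689, d = 1851.
Risk in exposed = 130/935 = 0.13904; risk in unexposed = 1689/3540 = 0.47712.
RR = 0.13904 / 0.47712 = 0.29141
The risk is 71% lower among the exposed than among the unexposed.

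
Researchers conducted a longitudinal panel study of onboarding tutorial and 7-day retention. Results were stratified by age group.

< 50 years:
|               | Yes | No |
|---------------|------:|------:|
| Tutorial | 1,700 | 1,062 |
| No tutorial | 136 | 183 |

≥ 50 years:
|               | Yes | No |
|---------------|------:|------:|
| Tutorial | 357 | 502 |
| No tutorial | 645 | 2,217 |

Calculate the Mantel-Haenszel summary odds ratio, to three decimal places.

2.343

OR_MH = Σ(aᵢdᵢ/nᵢ) / Σ(bᵢcᵢ/nᵢ), where nᵢ is the stratum total.
Stratum 1 (< 50 years): n = 3081; a·d/n = 1700·183/3081 = 100.9737; b·c/n = 1062·136/3081 = 46.8783
Stratum 2 (≥ 50 years): n = 3721; a·d/n = 357·2217/3721 = 212.7033; b·c/n = 502·645/3721 = 87.0169
OR_MH = (100.9737 + 212.7033) / (46.8783 + 87.0169) = 313.6770 / 133.8952 = 2.34271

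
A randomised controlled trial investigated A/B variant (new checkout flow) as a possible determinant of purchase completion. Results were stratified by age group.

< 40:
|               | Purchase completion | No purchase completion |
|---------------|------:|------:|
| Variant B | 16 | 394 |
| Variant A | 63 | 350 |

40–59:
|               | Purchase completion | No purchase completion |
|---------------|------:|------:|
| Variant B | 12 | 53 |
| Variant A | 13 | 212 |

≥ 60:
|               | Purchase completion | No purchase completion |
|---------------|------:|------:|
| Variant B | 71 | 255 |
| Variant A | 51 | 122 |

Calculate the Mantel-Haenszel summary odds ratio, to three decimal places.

0.562

OR_MH = Σ(aᵢdᵢ/nᵢ) / Σ(bᵢcᵢ/nᵢ), where nᵢ is the stratum total.
Stratum 1 (< 40): n = 823; a·d/n = 16·350/823 = 6.8044; b·c/n = 394·63/823 = 30.1604
Stratum 2 (40–59): n = 290; a·d/n = 12·212/290 = 8.7724; b·c/n = 53·13/290 = 2.3759
Stratum 3 (≥ 60): n = 499; a·d/n = 71·122/499 = 17.3587; b·c/n = 255·51/499 = 26.0621
OR_MH = (6.8044 + 8.7724 + 17.3587) / (30.1604 + 2.3759 + 26.0621) = 32.9355 / 58.5984 = 0.56205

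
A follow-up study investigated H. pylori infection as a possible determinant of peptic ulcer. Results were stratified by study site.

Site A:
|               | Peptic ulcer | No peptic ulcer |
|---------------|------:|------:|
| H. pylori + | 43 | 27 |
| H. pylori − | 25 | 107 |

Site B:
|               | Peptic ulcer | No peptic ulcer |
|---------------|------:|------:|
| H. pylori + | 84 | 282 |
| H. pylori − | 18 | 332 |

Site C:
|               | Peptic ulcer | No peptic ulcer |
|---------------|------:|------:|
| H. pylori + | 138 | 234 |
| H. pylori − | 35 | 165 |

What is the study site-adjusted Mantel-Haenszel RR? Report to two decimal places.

2.89

RR_MH = Σ(aᵢ·n₀ᵢ/nᵢ) / Σ(cᵢ·n₁ᵢ/nᵢ), with n₁ᵢ = aᵢ+bᵢ (exposed), n₀ᵢ = cᵢ+dᵢ (unexposed), nᵢ = n₁ᵢ+n₀ᵢ.
Stratum 1 (Site A): n₁ = 70, n₀ = 132, n = 202; a·n₀/n = 43·132/202 = 28.0990; c·n₁/n = 25·70/202 = 8.6634
Stratum 2 (Site B): n₁ = 366, n₀ = 350, n = 716; a·n₀/n = 84·350/716 = 41.0615; c·n₁/n = 18·366/716 = 9.2011
Stratum 3 (Site C): n₁ = 372, n₀ = 200, n = 572; a·n₀/n = 138·200/572 = 48.2517; c·n₁/n = 35·372/572 = 22.7622
RR_MH = (28.0990 + 41.0615 + 48.2517) / (8.6634 + 9.2011 + 22.7622) = 117.4122 / 40.6267 = 2.89002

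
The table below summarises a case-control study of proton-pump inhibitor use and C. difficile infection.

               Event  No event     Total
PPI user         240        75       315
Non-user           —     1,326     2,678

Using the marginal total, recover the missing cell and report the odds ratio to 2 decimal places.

3.14

The missing cell is in the unexposed row: 2678 − 1326 = 1352.
So a = 240, b = 75, c = 1352, d = 1326.
OR = (a·d)/(b·c) = (240 × 1326) / (75 × 1352) = 318240 / 101400 = 3.13846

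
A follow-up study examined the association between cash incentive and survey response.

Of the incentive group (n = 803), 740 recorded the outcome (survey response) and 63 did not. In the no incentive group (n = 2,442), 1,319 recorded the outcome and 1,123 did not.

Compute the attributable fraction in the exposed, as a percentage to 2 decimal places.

41.39

From the description: a = 740, b = 63, c = 1319, d = 1123.
Risk in exposed = 740/803 = 0.92154; risk in unexposed = 1319/2442 = 0.54013.
RR = 0.92154/0.54013 = 1.70615
AR% = (RR − 1)/RR × 100 = (1.70615 − 1)/1.70615 × 100 = 41.3885%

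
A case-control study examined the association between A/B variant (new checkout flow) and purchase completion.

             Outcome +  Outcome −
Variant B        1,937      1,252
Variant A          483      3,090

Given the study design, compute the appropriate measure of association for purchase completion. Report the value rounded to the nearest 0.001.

Cells: a = 1937, b = 1252, c = 483, d = 3090.
This is a case-control study: participants were sampled on outcome status, so risks in the source population cannot be estimated directly — relative risk is not valid here. The odds ratio is the appropriate measure.
OR = (a·d)/(b·c) = (1937 × 3090) / (1252 × 483) = 5985330 / 604716 = 9.89775

9.898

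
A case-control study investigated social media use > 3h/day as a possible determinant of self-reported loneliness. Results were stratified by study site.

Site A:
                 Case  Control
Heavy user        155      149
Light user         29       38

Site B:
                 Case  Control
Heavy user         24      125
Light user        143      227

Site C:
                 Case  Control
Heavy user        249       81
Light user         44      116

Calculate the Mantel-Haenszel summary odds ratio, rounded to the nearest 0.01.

1.60

OR_MH = Σ(aᵢdᵢ/nᵢ) / Σ(bᵢcᵢ/nᵢ), where nᵢ is the stratum total.
Stratum 1 (Site A): n = 371; a·d/n = 155·38/371 = 15.8760; b·c/n = 149·29/371 = 11.6469
Stratum 2 (Site B): n = 519; a·d/n = 24·227/519 = 10.4971; b·c/n = 125·143/519 = 34.4412
Stratum 3 (Site C): n = 490; a·d/n = 249·116/490 = 58.9469; b·c/n = 81·44/490 = 7.2735
OR_MH = (15.8760 + 10.4971 + 58.9469) / (11.6469 + 34.4412 + 7.2735) = 85.3201 / 53.3616 = 1.59890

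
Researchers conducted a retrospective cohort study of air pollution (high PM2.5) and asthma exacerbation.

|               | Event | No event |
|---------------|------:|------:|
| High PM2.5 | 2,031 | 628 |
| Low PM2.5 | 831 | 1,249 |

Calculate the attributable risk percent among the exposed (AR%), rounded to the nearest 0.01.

47.69

Cells: a = 2031, b = 628, c = 831, d = 1249.
Risk in exposed = 2031/2659 = 0.76382; risk in unexposed = 831/2080 = 0.39952.
RR = 0.76382/0.39952 = 1.91185
AR% = (RR − 1)/RR × 100 = (1.91185 − 1)/1.91185 × 100 = 47.6947%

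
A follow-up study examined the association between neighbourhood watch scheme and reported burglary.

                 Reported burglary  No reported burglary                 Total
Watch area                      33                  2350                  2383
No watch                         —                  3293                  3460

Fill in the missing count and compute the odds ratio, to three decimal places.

The missing cell is in the unexposed row: 3460 − 3293 = 167.
So a = 33, b = 2350, c = 167, d = 3293.
OR = (a·d)/(b·c) = (33 × 3293) / (2350 × 167) = 108669 / 392450 = 0.27690

0.277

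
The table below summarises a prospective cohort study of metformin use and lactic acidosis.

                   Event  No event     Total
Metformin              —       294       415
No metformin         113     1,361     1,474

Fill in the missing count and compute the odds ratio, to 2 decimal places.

The missing cell is in the exposed row: 415 − 294 = 121.
So a = 121, b = 294, c = 113, d = 1361.
OR = (a·d)/(b·c) = (121 × 1361) / (294 × 113) = 164681 / 33222 = 4.95699

4.96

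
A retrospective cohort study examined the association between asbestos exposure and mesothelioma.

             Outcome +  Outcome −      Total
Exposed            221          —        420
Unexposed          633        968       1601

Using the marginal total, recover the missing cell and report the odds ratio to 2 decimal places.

1.70

The missing cell is in the exposed row: 420 − 221 = 199.
So a = 221, b = 199, c = 633, d = 968.
OR = (a·d)/(b·c) = (221 × 968) / (199 × 633) = 213928 / 125967 = 1.69829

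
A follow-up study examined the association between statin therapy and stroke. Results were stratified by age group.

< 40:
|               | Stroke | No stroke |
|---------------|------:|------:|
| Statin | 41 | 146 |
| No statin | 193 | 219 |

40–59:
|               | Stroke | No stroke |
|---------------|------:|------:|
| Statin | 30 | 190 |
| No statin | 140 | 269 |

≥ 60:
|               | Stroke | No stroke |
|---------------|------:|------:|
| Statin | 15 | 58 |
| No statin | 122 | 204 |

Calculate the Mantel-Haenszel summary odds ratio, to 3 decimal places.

OR_MH = Σ(aᵢdᵢ/nᵢ) / Σ(bᵢcᵢ/nᵢ), where nᵢ is the stratum total.
Stratum 1 (< 40): n = 599; a·d/n = 41·219/599 = 14.9900; b·c/n = 146·193/599 = 47.0417
Stratum 2 (40–59): n = 629; a·d/n = 30·269/629 = 12.8299; b·c/n = 190·140/629 = 42.2893
Stratum 3 (≥ 60): n = 399; a·d/n = 15·204/399 = 7.6692; b·c/n = 58·122/399 = 17.7343
OR_MH = (14.9900 + 12.8299 + 7.6692) / (47.0417 + 42.2893 + 17.7343) = 35.4890 / 107.0654 = 0.33147

0.331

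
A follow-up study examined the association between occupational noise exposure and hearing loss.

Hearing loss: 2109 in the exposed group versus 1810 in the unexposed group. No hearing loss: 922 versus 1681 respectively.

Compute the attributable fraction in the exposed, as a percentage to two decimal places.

25.49

From the description: a = 2109, b = 922, c = 1810, d = 1681.
Risk in exposed = 2109/3031 = 0.69581; risk in unexposed = 1810/3491 = 0.51848.
RR = 0.69581/0.51848 = 1.34203
AR% = (RR − 1)/RR × 100 = (1.34203 − 1)/1.34203 × 100 = 25.4860%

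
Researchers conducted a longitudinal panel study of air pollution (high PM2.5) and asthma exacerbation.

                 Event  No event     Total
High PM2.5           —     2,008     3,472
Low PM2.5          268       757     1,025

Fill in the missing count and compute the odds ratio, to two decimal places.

The missing cell is in the exposed row: 3472 − 2008 = 1464.
So a = 1464, b = 2008, c = 268, d = 757.
OR = (a·d)/(b·c) = (1464 × 757) / (2008 × 268) = 1108248 / 538144 = 2.05939

2.06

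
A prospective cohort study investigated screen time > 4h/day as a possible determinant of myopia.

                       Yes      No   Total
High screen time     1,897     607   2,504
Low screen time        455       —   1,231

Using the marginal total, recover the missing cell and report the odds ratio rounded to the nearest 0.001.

5.330

The missing cell is in the unexposed row: 1231 − 455 = 776.
So a = 1897, b = 607, c = 455, d = 776.
OR = (a·d)/(b·c) = (1897 × 776) / (607 × 455) = 1472072 / 276185 = 5.33002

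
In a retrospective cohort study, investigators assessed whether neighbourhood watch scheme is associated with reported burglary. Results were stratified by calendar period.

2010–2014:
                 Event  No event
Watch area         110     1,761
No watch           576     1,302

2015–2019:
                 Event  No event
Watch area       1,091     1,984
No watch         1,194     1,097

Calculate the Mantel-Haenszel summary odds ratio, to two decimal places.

OR_MH = Σ(aᵢdᵢ/nᵢ) / Σ(bᵢcᵢ/nᵢ), where nᵢ is the stratum total.
Stratum 1 (2010–2014): n = 3749; a·d/n = 110·1302/3749 = 38.2022; b·c/n = 1761·576/3749 = 270.5617
Stratum 2 (2015–2019): n = 5366; a·d/n = 1091·1097/5366 = 223.0389; b·c/n = 1984·1194/5366 = 441.4640
OR_MH = (38.2022 + 223.0389) / (270.5617 + 441.4640) = 261.2411 / 712.0258 = 0.36690

0.37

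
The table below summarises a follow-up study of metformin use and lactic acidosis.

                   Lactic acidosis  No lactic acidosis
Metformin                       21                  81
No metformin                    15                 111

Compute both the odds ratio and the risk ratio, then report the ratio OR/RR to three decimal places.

1.109

Cells: a = 21, b = 81, c = 15, d = 111.
OR = (21·111)/(81·15) = 2331/1215 = 1.91852
Risk in exposed = 21/102 = 0.20588; risk in unexposed = 15/126 = 0.11905; RR = 1.72941
OR/RR = 1.91852 / 1.72941 = 1.10935
The outcome is not rare, so the OR lies further from 1 than the RR.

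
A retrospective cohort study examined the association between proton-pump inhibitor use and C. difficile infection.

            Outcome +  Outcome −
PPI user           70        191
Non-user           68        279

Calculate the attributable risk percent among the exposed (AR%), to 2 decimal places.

Cells: a = 70, b = 191, c = 68, d = 279.
Risk in exposed = 70/261 = 0.26820; risk in unexposed = 68/347 = 0.19597.
RR = 0.26820/0.19597 = 1.36860
AR% = (RR − 1)/RR × 100 = (1.36860 − 1)/1.36860 × 100 = 26.9329%

26.93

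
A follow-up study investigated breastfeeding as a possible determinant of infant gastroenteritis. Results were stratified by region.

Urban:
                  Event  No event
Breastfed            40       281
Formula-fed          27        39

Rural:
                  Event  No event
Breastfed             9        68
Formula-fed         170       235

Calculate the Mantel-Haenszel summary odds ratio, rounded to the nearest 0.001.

0.193

OR_MH = Σ(aᵢdᵢ/nᵢ) / Σ(bᵢcᵢ/nᵢ), where nᵢ is the stratum total.
Stratum 1 (Urban): n = 387; a·d/n = 40·39/387 = 4.0310; b·c/n = 281·27/387 = 19.6047
Stratum 2 (Rural): n = 482; a·d/n = 9·235/482 = 4.3880; b·c/n = 68·170/482 = 23.9834
OR_MH = (4.0310 + 4.3880) / (19.6047 + 23.9834) = 8.4190 / 43.5881 = 0.19315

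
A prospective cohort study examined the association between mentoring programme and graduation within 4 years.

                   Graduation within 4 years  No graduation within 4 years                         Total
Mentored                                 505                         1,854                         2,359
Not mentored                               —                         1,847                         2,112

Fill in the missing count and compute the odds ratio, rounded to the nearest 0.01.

1.90

The missing cell is in the unexposed row: 2112 − 1847 = 265.
So a = 505, b = 1854, c = 265, d = 1847.
OR = (a·d)/(b·c) = (505 × 1847) / (1854 × 265) = 932735 / 491310 = 1.89847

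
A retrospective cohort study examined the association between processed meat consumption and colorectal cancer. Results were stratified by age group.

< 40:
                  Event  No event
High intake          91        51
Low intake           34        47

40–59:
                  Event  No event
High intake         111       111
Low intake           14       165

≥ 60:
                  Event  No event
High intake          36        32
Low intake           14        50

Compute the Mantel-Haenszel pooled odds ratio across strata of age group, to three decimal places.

OR_MH = Σ(aᵢdᵢ/nᵢ) / Σ(bᵢcᵢ/nᵢ), where nᵢ is the stratum total.
Stratum 1 (< 40): n = 223; a·d/n = 91·47/223 = 19.1794; b·c/n = 51·34/223 = 7.7758
Stratum 2 (40–59): n = 401; a·d/n = 111·165/401 = 45.6733; b·c/n = 111·14/401 = 3.8753
Stratum 3 (≥ 60): n = 132; a·d/n = 36·50/132 = 13.6364; b·c/n = 32·14/132 = 3.3939
OR_MH = (19.1794 + 45.6733 + 13.6364) / (7.7758 + 3.8753 + 3.3939) = 78.4891 / 15.0450 = 5.21694

5.217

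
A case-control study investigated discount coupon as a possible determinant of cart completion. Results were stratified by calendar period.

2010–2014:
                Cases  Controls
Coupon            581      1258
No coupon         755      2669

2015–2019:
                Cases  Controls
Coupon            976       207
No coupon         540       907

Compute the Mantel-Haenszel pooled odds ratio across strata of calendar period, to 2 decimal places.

OR_MH = Σ(aᵢdᵢ/nᵢ) / Σ(bᵢcᵢ/nᵢ), where nᵢ is the stratum total.
Stratum 1 (2010–2014): n = 5263; a·d/n = 581·2669/5263 = 294.6397; b·c/n = 1258·755/5263 = 180.4655
Stratum 2 (2015–2019): n = 2630; a·d/n = 976·907/2630 = 336.5901; b·c/n = 207·540/2630 = 42.5019
OR_MH = (294.6397 + 336.5901) / (180.4655 + 42.5019) = 631.2299 / 222.9674 = 2.83104

2.83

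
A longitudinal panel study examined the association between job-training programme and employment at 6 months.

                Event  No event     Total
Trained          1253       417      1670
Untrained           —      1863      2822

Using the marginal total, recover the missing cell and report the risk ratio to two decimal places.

The missing cell is in the unexposed row: 2822 − 1863 = 959.
So a = 1253, b = 417, c = 959, d = 1863.
RR = [a/(a+b)] / [c/(c+d)] = (1253/1670) / (959/2822) = 0.75030/0.33983 = 2.20787

2.21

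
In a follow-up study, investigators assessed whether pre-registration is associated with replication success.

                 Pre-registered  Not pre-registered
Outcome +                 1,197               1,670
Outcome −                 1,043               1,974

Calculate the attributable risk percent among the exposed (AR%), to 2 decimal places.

14.24

Reading the table with exposure as columns: a = 1197 (Pre-registered, case), b = 1043 (Pre-registered, non-case), c = 1670 (Not pre-registered, case), d = 1974.
Risk in exposed = 1197/2240 = 0.53438; risk in unexposed = 1670/3644 = 0.45829.
RR = 0.53438/0.45829 = 1.16603
AR% = (RR − 1)/RR × 100 = (1.16603 − 1)/1.16603 × 100 = 14.2386%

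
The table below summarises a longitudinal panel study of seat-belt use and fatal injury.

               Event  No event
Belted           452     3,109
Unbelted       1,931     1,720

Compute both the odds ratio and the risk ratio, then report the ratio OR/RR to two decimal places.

Cells: a = 452, b = 3109, c = 1931, d = 1720.
OR = (452·1720)/(3109·1931) = 777440/6003479 = 0.12950
Risk in exposed = 452/3561 = 0.12693; risk in unexposed = 1931/3651 = 0.52890; RR = 0.23999
OR/RR = 0.12950 / 0.23999 = 0.53959
The outcome is not rare, so the OR lies further from 1 than the RR.

0.54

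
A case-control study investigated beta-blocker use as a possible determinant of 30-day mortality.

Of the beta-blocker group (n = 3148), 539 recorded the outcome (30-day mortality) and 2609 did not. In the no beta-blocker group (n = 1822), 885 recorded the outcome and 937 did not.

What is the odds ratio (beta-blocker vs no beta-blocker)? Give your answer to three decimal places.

From the description: a = 539, b = 2609, c = 885, d = 937.
OR = (a·d)/(b·c) = (539 × 937) / (2609 × 885) = 505043 / 2308965 = 0.21873
Exposure is associated with lower odds of 30-day mortality (OR = 0.22 < 1).

0.219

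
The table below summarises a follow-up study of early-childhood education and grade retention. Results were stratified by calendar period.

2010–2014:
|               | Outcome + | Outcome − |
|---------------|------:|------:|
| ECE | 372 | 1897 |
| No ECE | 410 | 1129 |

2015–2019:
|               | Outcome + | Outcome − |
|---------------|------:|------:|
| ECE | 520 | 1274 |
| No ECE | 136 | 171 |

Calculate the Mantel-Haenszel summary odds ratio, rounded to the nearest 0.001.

0.532

OR_MH = Σ(aᵢdᵢ/nᵢ) / Σ(bᵢcᵢ/nᵢ), where nᵢ is the stratum total.
Stratum 1 (2010–2014): n = 3808; a·d/n = 372·1129/3808 = 110.2910; b·c/n = 1897·410/3808 = 204.2463
Stratum 2 (2015–2019): n = 2101; a·d/n = 520·171/2101 = 42.3227; b·c/n = 1274·136/2101 = 82.4674
OR_MH = (110.2910 + 42.3227) / (204.2463 + 82.4674) = 152.6137 / 286.7137 = 0.53229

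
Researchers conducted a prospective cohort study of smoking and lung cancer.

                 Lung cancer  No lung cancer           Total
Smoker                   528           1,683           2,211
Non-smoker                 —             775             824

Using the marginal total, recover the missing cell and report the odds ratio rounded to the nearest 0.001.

4.962

The missing cell is in the unexposed row: 824 − 775 = 49.
So a = 528, b = 1683, c = 49, d = 775.
OR = (a·d)/(b·c) = (528 × 775) / (1683 × 49) = 409200 / 82467 = 4.96198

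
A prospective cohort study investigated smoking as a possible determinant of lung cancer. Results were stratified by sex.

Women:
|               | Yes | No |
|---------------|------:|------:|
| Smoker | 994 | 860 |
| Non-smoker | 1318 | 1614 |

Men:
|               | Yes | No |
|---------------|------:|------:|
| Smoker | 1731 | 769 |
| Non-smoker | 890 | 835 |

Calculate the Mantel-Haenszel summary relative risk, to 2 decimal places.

RR_MH = Σ(aᵢ·n₀ᵢ/nᵢ) / Σ(cᵢ·n₁ᵢ/nᵢ), with n₁ᵢ = aᵢ+bᵢ (exposed), n₀ᵢ = cᵢ+dᵢ (unexposed), nᵢ = n₁ᵢ+n₀ᵢ.
Stratum 1 (Women): n₁ = 1854, n₀ = 2932, n = 4786; a·n₀/n = 994·2932/4786 = 608.9444; c·n₁/n = 1318·1854/4786 = 510.5667
Stratum 2 (Men): n₁ = 2500, n₀ = 1725, n = 4225; a·n₀/n = 1731·1725/4225 = 706.7396; c·n₁/n = 890·2500/4225 = 526.6272
RR_MH = (608.9444 + 706.7396) / (510.5667 + 526.6272) = 1315.6841 / 1037.1939 = 1.26850

1.27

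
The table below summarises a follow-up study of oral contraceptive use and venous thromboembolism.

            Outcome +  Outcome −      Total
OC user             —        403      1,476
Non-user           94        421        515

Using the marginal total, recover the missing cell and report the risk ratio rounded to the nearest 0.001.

3.983

The missing cell is in the exposed row: 1476 − 403 = 1073.
So a = 1073, b = 403, c = 94, d = 421.
RR = [a/(a+b)] / [c/(c+d)] = (1073/1476) / (94/515) = 0.72696/0.18252 = 3.98284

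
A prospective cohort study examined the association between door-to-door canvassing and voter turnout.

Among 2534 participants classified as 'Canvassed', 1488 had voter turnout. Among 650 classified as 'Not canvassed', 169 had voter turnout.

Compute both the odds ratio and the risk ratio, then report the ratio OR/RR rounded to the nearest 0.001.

From the description: a = 1488, b = 1046, c = 169, d = 481.
OR = (1488·481)/(1046·169) = 715728/176774 = 4.04883
Risk in exposed = 1488/2534 = 0.58721; risk in unexposed = 169/650 = 0.26000; RR = 2.25851
OR/RR = 4.04883 / 2.25851 = 1.79270
The outcome is not rare, so the OR lies further from 1 than the RR.

1.793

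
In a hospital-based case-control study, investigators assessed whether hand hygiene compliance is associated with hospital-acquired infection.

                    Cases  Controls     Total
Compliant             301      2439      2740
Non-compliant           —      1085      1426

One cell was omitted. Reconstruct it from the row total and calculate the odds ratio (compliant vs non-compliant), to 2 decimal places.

0.39

The missing cell is in the unexposed row: 1426 − 1085 = 341.
So a = 301, b = 2439, c = 341, d = 1085.
OR = (a·d)/(b·c) = (301 × 1085) / (2439 × 341) = 326585 / 831699 = 0.39267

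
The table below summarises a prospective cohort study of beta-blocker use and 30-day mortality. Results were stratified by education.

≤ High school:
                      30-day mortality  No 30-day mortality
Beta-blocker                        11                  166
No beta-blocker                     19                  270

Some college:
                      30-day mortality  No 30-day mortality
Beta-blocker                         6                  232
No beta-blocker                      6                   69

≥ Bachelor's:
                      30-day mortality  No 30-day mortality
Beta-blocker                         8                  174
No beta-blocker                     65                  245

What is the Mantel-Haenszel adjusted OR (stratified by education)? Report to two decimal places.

OR_MH = Σ(aᵢdᵢ/nᵢ) / Σ(bᵢcᵢ/nᵢ), where nᵢ is the stratum total.
Stratum 1 (≤ High school): n = 466; a·d/n = 11·270/466 = 6.3734; b·c/n = 166·19/466 = 6.7682
Stratum 2 (Some college): n = 313; a·d/n = 6·69/313 = 1.3227; b·c/n = 232·6/313 = 4.4473
Stratum 3 (≥ Bachelor's): n = 492; a·d/n = 8·245/492 = 3.9837; b·c/n = 174·65/492 = 22.9878
OR_MH = (6.3734 + 1.3227 + 3.9837) / (6.7682 + 4.4473 + 22.9878) = 11.6798 / 34.2033 = 0.34148

0.34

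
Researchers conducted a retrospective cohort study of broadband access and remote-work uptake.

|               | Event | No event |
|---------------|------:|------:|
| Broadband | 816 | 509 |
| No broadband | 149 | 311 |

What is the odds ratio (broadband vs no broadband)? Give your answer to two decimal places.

3.35

Cells: a = 816, b = 509, c = 149, d = 311.
OR = (a·d)/(b·c) = (816 × 311) / (509 × 149) = 253776 / 75841 = 3.34616
The odds of remote-work uptake are about 3.35 times as high in the broadband group.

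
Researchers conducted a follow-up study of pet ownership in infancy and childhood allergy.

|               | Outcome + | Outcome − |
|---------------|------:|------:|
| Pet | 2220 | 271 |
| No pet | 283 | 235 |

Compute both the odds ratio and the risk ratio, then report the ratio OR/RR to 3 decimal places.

4.170

Cells: a = 2220, b = 271, c = 283, d = 235.
OR = (2220·235)/(271·283) = 521700/76693 = 6.80245
Risk in exposed = 2220/2491 = 0.89121; risk in unexposed = 283/518 = 0.54633; RR = 1.63126
OR/RR = 6.80245 / 1.63126 = 4.17006
The outcome is not rare, so the OR lies further from 1 than the RR.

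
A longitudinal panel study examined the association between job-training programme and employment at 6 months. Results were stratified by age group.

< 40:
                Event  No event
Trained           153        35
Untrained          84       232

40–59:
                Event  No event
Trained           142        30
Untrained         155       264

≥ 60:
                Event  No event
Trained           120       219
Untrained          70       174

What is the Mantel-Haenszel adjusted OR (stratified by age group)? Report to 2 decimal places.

4.24

OR_MH = Σ(aᵢdᵢ/nᵢ) / Σ(bᵢcᵢ/nᵢ), where nᵢ is the stratum total.
Stratum 1 (< 40): n = 504; a·d/n = 153·232/504 = 70.4286; b·c/n = 35·84/504 = 5.8333
Stratum 2 (40–59): n = 591; a·d/n = 142·264/591 = 63.4315; b·c/n = 30·155/591 = 7.8680
Stratum 3 (≥ 60): n = 583; a·d/n = 120·174/583 = 35.8148; b·c/n = 219·70/583 = 26.2950
OR_MH = (70.4286 + 63.4315 + 35.8148) / (5.8333 + 7.8680 + 26.2950) = 169.6748 / 39.9964 = 4.24225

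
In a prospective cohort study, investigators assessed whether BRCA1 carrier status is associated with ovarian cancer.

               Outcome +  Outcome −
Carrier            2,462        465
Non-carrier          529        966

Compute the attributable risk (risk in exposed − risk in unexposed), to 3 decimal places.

Cells: a = 2462, b = 465, c = 529, d = 966.
Risk in exposed = 2462/2927 = 0.841134; risk in unexposed = 529/1495 = 0.353846.
Risk difference = 0.841134 − 0.353846 = 0.487288

0.487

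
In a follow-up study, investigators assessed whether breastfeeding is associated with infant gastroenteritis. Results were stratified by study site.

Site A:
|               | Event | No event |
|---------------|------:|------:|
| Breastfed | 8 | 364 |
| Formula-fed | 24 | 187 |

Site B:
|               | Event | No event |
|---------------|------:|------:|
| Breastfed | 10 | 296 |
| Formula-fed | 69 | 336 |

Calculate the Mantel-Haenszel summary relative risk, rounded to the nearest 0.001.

0.191

RR_MH = Σ(aᵢ·n₀ᵢ/nᵢ) / Σ(cᵢ·n₁ᵢ/nᵢ), with n₁ᵢ = aᵢ+bᵢ (exposed), n₀ᵢ = cᵢ+dᵢ (unexposed), nᵢ = n₁ᵢ+n₀ᵢ.
Stratum 1 (Site A): n₁ = 372, n₀ = 211, n = 583; a·n₀/n = 8·211/583 = 2.8954; c·n₁/n = 24·372/583 = 15.3139
Stratum 2 (Site B): n₁ = 306, n₀ = 405, n = 711; a·n₀/n = 10·405/711 = 5.6962; c·n₁/n = 69·306/711 = 29.6962
RR_MH = (2.8954 + 5.6962) / (15.3139 + 29.6962) = 8.5916 / 45.0101 = 0.19088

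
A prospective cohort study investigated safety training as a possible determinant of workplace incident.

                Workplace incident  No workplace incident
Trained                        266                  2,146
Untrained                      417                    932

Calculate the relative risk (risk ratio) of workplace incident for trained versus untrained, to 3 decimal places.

0.357

Cells: a = 266, b = 2146, c = 417, d = 932.
Risk in exposed = 266/2412 = 0.11028; risk in unexposed = 417/1349 = 0.30912.
RR = 0.11028 / 0.30912 = 0.35676
The risk is 64% lower among the exposed than among the unexposed.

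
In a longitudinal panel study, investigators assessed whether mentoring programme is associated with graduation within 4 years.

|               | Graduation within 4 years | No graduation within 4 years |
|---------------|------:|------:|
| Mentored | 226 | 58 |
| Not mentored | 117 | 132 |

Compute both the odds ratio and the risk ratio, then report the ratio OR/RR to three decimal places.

Cells: a = 226, b = 58, c = 117, d = 132.
OR = (226·132)/(58·117) = 29832/6786 = 4.39611
Risk in exposed = 226/284 = 0.79577; risk in unexposed = 117/249 = 0.46988; RR = 1.69357
OR/RR = 4.39611 / 1.69357 = 2.59576
The outcome is not rare, so the OR lies further from 1 than the RR.

2.596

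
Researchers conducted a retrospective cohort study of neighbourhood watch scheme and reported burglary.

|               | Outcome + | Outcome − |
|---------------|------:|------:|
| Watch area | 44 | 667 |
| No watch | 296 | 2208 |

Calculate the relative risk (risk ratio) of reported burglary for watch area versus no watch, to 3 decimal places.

0.524

Cells: a = 44, b = 667, c = 296, d = 2208.
Risk in exposed = 44/711 = 0.06188; risk in unexposed = 296/2504 = 0.11821.
RR = 0.06188 / 0.11821 = 0.52351
The risk is 48% lower among the exposed than among the unexposed.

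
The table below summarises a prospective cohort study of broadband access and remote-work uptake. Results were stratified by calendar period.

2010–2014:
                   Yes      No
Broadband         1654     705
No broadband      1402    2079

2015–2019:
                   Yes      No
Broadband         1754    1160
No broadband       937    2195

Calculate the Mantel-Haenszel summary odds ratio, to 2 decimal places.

OR_MH = Σ(aᵢdᵢ/nᵢ) / Σ(bᵢcᵢ/nᵢ), where nᵢ is the stratum total.
Stratum 1 (2010–2014): n = 5840; a·d/n = 1654·2079/5840 = 588.8127; b·c/n = 705·1402/5840 = 169.2483
Stratum 2 (2015–2019): n = 6046; a·d/n = 1754·2195/6046 = 636.7896; b·c/n = 1160·937/6046 = 179.7751
OR_MH = (588.8127 + 636.7896) / (169.2483 + 179.7751) = 1225.6023 / 349.0233 = 3.51152

3.51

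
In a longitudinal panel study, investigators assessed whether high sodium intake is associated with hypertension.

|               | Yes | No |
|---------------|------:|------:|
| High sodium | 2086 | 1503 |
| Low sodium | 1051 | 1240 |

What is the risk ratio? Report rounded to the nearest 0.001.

1.267

Cells: a = 2086, b = 1503, c = 1051, d = 1240.
Risk in exposed = 2086/3589 = 0.58122; risk in unexposed = 1051/2291 = 0.45875.
RR = 0.58122 / 0.45875 = 1.26696
The risk among the exposed is 1.27 times that among the unexposed.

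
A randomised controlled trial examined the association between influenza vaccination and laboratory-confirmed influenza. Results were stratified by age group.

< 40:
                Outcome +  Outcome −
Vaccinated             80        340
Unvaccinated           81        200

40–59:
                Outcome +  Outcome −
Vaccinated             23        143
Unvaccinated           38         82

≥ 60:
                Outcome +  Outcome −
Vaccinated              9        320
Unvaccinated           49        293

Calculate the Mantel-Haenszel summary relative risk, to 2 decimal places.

0.49

RR_MH = Σ(aᵢ·n₀ᵢ/nᵢ) / Σ(cᵢ·n₁ᵢ/nᵢ), with n₁ᵢ = aᵢ+bᵢ (exposed), n₀ᵢ = cᵢ+dᵢ (unexposed), nᵢ = n₁ᵢ+n₀ᵢ.
Stratum 1 (< 40): n₁ = 420, n₀ = 281, n = 701; a·n₀/n = 80·281/701 = 32.0685; c·n₁/n = 81·420/701 = 48.5307
Stratum 2 (40–59): n₁ = 166, n₀ = 120, n = 286; a·n₀/n = 23·120/286 = 9.6503; c·n₁/n = 38·166/286 = 22.0559
Stratum 3 (≥ 60): n₁ = 329, n₀ = 342, n = 671; a·n₀/n = 9·342/671 = 4.5872; c·n₁/n = 49·329/671 = 24.0253
RR_MH = (32.0685 + 9.6503 + 4.5872) / (48.5307 + 22.0559 + 24.0253) = 46.3060 / 94.6119 = 0.48943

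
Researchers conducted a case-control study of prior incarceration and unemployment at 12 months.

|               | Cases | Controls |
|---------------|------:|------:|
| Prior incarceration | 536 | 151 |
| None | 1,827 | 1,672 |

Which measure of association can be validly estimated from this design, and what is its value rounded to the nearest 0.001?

Cells: a = 536, b = 151, c = 1827, d = 1672.
This is a case-control study: participants were sampled on outcome status, so risks in the source population cannot be estimated directly — relative risk is not valid here. The odds ratio is the appropriate measure.
OR = (a·d)/(b·c) = (536 × 1672) / (151 × 1827) = 896192 / 275877 = 3.24852

3.249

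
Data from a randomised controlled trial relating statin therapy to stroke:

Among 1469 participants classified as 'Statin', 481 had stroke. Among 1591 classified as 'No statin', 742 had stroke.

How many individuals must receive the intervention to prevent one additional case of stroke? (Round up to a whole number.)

Risk in treated group = 481/1469 = 0.32743; risk in control = 742/1591 = 0.46637.
Absolute risk reduction = 0.46637 − 0.32743 = 0.13894
NNT = 1 / ARR = 1 / 0.13894 = 7.197 → round up → 8

8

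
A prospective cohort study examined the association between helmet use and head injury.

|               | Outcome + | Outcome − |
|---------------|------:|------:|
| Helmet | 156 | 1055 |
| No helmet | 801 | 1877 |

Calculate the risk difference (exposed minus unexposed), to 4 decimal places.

Cells: a = 156, b = 1055, c = 801, d = 1877.
Risk in exposed = 156/1211 = 0.128819; risk in unexposed = 801/2678 = 0.299104.
Risk difference = 0.128819 − 0.299104 = -0.170285

-0.1703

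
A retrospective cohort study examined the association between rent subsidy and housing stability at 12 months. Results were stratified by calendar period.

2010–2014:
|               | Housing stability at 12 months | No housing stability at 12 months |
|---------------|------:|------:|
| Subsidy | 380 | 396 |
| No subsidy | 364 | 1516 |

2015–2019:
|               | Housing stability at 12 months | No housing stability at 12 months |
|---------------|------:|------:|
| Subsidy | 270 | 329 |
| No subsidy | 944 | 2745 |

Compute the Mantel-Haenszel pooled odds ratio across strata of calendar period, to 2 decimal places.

3.08

OR_MH = Σ(aᵢdᵢ/nᵢ) / Σ(bᵢcᵢ/nᵢ), where nᵢ is the stratum total.
Stratum 1 (2010–2014): n = 2656; a·d/n = 380·1516/2656 = 216.8976; b·c/n = 396·364/2656 = 54.2711
Stratum 2 (2015–2019): n = 4288; a·d/n = 270·2745/4288 = 172.8428; b·c/n = 329·944/4288 = 72.4291
OR_MH = (216.8976 + 172.8428) / (54.2711 + 72.4291) = 389.7404 / 126.7002 = 3.07608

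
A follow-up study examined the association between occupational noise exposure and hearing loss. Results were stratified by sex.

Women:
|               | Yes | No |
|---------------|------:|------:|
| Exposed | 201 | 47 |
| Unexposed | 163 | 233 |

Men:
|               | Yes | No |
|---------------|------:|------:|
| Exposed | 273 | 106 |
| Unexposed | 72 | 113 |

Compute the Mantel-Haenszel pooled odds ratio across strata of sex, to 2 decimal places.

OR_MH = Σ(aᵢdᵢ/nᵢ) / Σ(bᵢcᵢ/nᵢ), where nᵢ is the stratum total.
Stratum 1 (Women): n = 644; a·d/n = 201·233/644 = 72.7220; b·c/n = 47·163/644 = 11.8960
Stratum 2 (Men): n = 564; a·d/n = 273·113/564 = 54.6968; b·c/n = 106·72/564 = 13.5319
OR_MH = (72.7220 + 54.6968) / (11.8960 + 13.5319) = 127.4189 / 25.4279 = 5.01099

5.01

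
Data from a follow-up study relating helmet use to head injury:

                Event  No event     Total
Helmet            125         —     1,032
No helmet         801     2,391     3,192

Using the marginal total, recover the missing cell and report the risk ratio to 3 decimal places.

The missing cell is in the exposed row: 1032 − 125 = 907.
So a = 125, b = 907, c = 801, d = 2391.
RR = [a/(a+b)] / [c/(c+d)] = (125/1032) / (801/3192) = 0.12112/0.25094 = 0.48268

0.483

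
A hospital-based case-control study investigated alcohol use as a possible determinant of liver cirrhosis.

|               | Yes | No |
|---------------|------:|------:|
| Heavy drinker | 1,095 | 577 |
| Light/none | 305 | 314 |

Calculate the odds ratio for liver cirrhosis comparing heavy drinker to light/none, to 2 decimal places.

1.95

Cells: a = 1095, b = 577, c = 305, d = 314.
OR = (a·d)/(b·c) = (1095 × 314) / (577 × 305) = 343830 / 175985 = 1.95375
The odds of liver cirrhosis are about 1.95 times as high in the heavy drinker group.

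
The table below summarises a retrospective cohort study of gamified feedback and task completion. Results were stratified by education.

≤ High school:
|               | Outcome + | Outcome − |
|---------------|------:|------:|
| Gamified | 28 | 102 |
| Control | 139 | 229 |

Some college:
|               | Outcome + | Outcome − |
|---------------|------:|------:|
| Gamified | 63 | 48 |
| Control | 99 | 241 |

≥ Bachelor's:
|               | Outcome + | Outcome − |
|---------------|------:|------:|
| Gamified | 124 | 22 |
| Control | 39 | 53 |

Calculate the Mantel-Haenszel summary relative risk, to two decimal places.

1.37

RR_MH = Σ(aᵢ·n₀ᵢ/nᵢ) / Σ(cᵢ·n₁ᵢ/nᵢ), with n₁ᵢ = aᵢ+bᵢ (exposed), n₀ᵢ = cᵢ+dᵢ (unexposed), nᵢ = n₁ᵢ+n₀ᵢ.
Stratum 1 (≤ High school): n₁ = 130, n₀ = 368, n = 498; a·n₀/n = 28·368/498 = 20.6908; c·n₁/n = 139·130/498 = 36.2851
Stratum 2 (Some college): n₁ = 111, n₀ = 340, n = 451; a·n₀/n = 63·340/451 = 47.4945; c·n₁/n = 99·111/451 = 24.3659
Stratum 3 (≥ Bachelor's): n₁ = 146, n₀ = 92, n = 238; a·n₀/n = 124·92/238 = 47.9328; c·n₁/n = 39·146/238 = 23.9244
RR_MH = (20.6908 + 47.4945 + 47.9328) / (36.2851 + 24.3659 + 23.9244) = 116.1180 / 84.5754 = 1.37295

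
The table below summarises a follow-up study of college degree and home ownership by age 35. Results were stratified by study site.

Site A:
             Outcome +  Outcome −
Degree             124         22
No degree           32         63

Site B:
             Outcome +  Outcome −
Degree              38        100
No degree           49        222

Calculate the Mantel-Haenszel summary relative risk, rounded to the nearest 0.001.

2.062

RR_MH = Σ(aᵢ·n₀ᵢ/nᵢ) / Σ(cᵢ·n₁ᵢ/nᵢ), with n₁ᵢ = aᵢ+bᵢ (exposed), n₀ᵢ = cᵢ+dᵢ (unexposed), nᵢ = n₁ᵢ+n₀ᵢ.
Stratum 1 (Site A): n₁ = 146, n₀ = 95, n = 241; a·n₀/n = 124·95/241 = 48.8797; c·n₁/n = 32·146/241 = 19.3859
Stratum 2 (Site B): n₁ = 138, n₀ = 271, n = 409; a·n₀/n = 38·271/409 = 25.1785; c·n₁/n = 49·138/409 = 16.5330
RR_MH = (48.8797 + 25.1785) / (19.3859 + 16.5330) = 74.0582 / 35.9189 = 2.06182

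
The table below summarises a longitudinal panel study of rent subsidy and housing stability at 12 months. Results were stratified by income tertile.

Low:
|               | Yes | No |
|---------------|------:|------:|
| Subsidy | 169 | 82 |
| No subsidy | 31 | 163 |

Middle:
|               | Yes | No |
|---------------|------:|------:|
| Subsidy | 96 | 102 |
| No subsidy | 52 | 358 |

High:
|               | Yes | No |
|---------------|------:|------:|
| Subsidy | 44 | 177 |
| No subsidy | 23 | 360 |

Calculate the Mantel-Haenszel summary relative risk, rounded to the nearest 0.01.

3.88

RR_MH = Σ(aᵢ·n₀ᵢ/nᵢ) / Σ(cᵢ·n₁ᵢ/nᵢ), with n₁ᵢ = aᵢ+bᵢ (exposed), n₀ᵢ = cᵢ+dᵢ (unexposed), nᵢ = n₁ᵢ+n₀ᵢ.
Stratum 1 (Low): n₁ = 251, n₀ = 194, n = 445; a·n₀/n = 169·194/445 = 73.6764; c·n₁/n = 31·251/445 = 17.4854
Stratum 2 (Middle): n₁ = 198, n₀ = 410, n = 608; a·n₀/n = 96·410/608 = 64.7368; c·n₁/n = 52·198/608 = 16.9342
Stratum 3 (High): n₁ = 221, n₀ = 383, n = 604; a·n₀/n = 44·383/604 = 27.9007; c·n₁/n = 23·221/604 = 8.4156
RR_MH = (73.6764 + 64.7368 + 27.9007) / (17.4854 + 16.9342 + 8.4156) = 166.3139 / 42.8352 = 3.88265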